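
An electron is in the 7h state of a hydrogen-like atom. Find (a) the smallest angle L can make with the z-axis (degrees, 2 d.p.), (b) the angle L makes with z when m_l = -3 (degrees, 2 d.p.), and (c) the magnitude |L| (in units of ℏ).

7h means n = 7, l = 5.
cos θ_min = 5/√30, so θ_min ≈ 24.09°.
For m_l = -3: cos θ = -3/√30, θ ≈ 123.21°.
|L| = ℏ√(5·6) = √30 ℏ ≈ 5.477ℏ.

θ_min ≈ 24.09°; θ(m_l=-3) ≈ 123.21°; |L| = √30 ℏ ≈ 5.477ℏ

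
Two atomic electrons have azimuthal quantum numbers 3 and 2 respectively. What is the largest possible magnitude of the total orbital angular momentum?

L runs from |3 − 2| = 1 to 3 + 2 = 5.
So L can be 1, 2, 3, 4, 5.
The largest magnitude corresponds to L = 5: |L_tot| = ℏ√(5·6) = √30 ℏ.

|L_tot|_max = √30 ℏ ≈ 5.477ℏ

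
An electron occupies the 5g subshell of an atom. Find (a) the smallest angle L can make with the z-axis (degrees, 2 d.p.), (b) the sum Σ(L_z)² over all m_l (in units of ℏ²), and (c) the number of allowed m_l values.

θ_min ≈ 26.57°; Σ(L_z)² = 60 ℏ²; 9 values

5g means n = 5, l = 4.
cos θ_min = 4/√20, so θ_min ≈ 26.57°.
Σ m_l² = 60, so Σ(L_z)² = 60 ℏ².
There are 2l+1 = 9 values of m_l.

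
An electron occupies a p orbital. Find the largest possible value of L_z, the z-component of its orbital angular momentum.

P corresponds to l = 1.
L_z = m_l ℏ with m_l ∈ {−1, …, 1}; the maximum is m_l = 1.

L_z,max = 1ℏ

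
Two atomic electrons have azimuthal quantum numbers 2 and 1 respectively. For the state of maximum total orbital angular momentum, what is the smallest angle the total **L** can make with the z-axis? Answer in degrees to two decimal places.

By the triangle rule, |l₁ − l₂| ≤ L ≤ l₁ + l₂.
L ∈ {1, 2, 3}.
The maximum is L = 3, with |L_tot| = ℏ√(3·4) = 2√3 ℏ.
The minimum angle with z is arccos(3/√12) ≈ 30.00°.

θ_min ≈ 30.00°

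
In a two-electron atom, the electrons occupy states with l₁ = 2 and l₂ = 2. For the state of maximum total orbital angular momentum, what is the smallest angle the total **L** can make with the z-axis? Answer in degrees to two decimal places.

θ_min ≈ 26.57°

L runs from |2 − 2| = 0 to 2 + 2 = 4.
So L can be 0, 1, 2, 3, 4.
The maximum is L = 4, with |L_tot| = ℏ√(4·5) = 2√5 ℏ.
The minimum angle with z is arccos(4/√20) ≈ 26.57°.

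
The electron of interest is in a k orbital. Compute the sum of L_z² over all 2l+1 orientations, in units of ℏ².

A k state has l = 7.
m_l runs from −7 to 7, i.e. {-7, -6, -5, -4, -3, -2, -1, 0, 1, 2, 3, 4, 5, 6, 7}.
Σ m_l² = 2·(1 + 4 + 9 + 16 + 25 + 36 + 49) = 280.

Σ(L_z)² = 280 ℏ²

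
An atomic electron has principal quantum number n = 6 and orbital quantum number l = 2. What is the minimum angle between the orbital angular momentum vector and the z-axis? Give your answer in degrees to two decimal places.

|L| = √(l(l+1)) ℏ = √6 ℏ.
The smallest angle corresponds to the largest L_z, i.e. m_l = l = 2, giving L_z = 2ℏ.
cos θ_min = 2/√6, so θ_min ≈ 35.26°.

θ_min ≈ 35.26°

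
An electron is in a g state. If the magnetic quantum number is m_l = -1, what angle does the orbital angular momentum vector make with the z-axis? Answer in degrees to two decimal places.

θ ≈ 102.92°

A g state has l = 4.
|L| = √(l(l+1)) ℏ = 2√5 ℏ.
L_z = m_l ℏ = −1ℏ.
cos θ = L_z/|L| = -1/√20, so θ ≈ 102.92°.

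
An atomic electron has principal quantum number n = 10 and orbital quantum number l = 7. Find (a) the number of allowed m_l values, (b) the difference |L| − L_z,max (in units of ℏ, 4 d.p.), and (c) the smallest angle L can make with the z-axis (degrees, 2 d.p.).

There are 2l+1 = 15 values of m_l.
|L| − L_z,max = (2√14 − 7)ℏ ≈ 0.4833ℏ.
cos θ_min = 7/√56, so θ_min ≈ 20.70°.

15 values; |L|−L_z,max ≈ 0.4833ℏ; θ_min ≈ 20.70°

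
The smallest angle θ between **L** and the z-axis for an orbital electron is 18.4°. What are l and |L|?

l = 9, |L| = 3√10 ℏ ≈ 9.487ℏ

cos²θ_min = l/(l+1) = 0.9004.
Thus l = 0.9004/(1 − 0.9004) ≈ 9.
Then |L| = ℏ√(9·10) = 3√10 ℏ.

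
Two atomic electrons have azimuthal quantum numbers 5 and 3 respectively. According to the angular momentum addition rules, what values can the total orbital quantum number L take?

The total orbital quantum number L ranges from |l₁ − l₂| to l₁ + l₂ in integer steps.
Allowed values: L = 2, 3, 4, 5, 6, 7, 8.

L = 2, 3, 4, 5, 6, 7, 8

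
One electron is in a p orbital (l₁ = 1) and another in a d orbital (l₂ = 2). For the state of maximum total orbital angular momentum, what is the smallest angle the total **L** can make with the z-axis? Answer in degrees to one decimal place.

θ_min ≈ 30.0°

Angular momentum addition gives L = |l₁ − l₂|, …, l₁ + l₂.
So L can be 1, 2, 3.
The maximum is L = 3, with |L_tot| = ℏ√(3·4) = 2√3 ℏ.
The minimum angle with z is arccos(3/√12) ≈ 30.0°.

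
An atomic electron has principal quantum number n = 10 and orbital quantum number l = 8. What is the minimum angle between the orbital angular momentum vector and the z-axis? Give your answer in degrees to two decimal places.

θ_min ≈ 19.47°

|L|² = l(l+1)ℏ² = 72ℏ², so |L| = 6√2 ℏ.
The smallest angle corresponds to the largest L_z, i.e. m_l = l = 8, giving L_z = 8ℏ.
cos θ_min = 8/√72, so θ_min ≈ 19.47°.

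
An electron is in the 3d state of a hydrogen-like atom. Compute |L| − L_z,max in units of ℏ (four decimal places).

|L| − L_z,max ≈ 0.4495ℏ

3d means n = 3, l = 2.
|L| = √6 ℏ ≈ 2.4495ℏ, while L_z,max = lℏ = 2ℏ.
The difference is (√6 − 2)ℏ ≈ 0.4495ℏ.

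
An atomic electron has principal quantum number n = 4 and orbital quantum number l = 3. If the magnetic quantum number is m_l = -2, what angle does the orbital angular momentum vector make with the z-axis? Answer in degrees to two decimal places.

|L| = √(l(l+1)) ℏ = 2√3 ℏ.
L_z = m_l ℏ = −2ℏ.
cos θ = L_z/|L| = -2/√12, so θ ≈ 125.26°.

θ ≈ 125.26°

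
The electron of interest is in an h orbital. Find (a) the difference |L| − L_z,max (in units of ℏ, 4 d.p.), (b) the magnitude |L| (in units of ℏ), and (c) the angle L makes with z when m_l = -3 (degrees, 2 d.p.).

|L|−L_z,max ≈ 0.4772ℏ; |L| = √30 ℏ ≈ 5.477ℏ; θ(m_l=-3) ≈ 123.21°

An h state has l = 5.
|L| − L_z,max = (√30 − 5)ℏ ≈ 0.4772ℏ.
|L| = ℏ√(5·6) = √30 ℏ ≈ 5.477ℏ.
For m_l = -3: cos θ = -3/√30, θ ≈ 123.21°.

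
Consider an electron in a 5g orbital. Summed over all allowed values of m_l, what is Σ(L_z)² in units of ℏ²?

Σ(L_z)² = 60 ℏ²

5g means n = 5, l = 4.
m_l runs from −4 to 4, i.e. {-4, -3, -2, -1, 0, 1, 2, 3, 4}.
Summing m² from −4 to 4: Σ m_l² = 60.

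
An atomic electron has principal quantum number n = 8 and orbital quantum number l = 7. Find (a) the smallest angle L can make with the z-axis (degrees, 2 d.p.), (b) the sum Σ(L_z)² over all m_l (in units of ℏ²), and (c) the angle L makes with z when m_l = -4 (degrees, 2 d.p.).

cos θ_min = 7/√56, so θ_min ≈ 20.70°.
Σ m_l² = 280, so Σ(L_z)² = 280 ℏ².
For m_l = -4: cos θ = -4/√56, θ ≈ 122.31°.

θ_min ≈ 20.70°; Σ(L_z)² = 280 ℏ²; θ(m_l=-4) ≈ 122.31°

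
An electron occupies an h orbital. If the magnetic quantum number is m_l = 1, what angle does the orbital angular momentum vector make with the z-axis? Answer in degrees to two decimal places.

For an h orbital, l = 5.
|L|² = l(l+1)ℏ² = 30ℏ², so |L| = √30 ℏ.
L_z = m_l ℏ = 1ℏ.
cos θ = L_z/|L| = 1/√30, so θ ≈ 79.48°.

θ ≈ 79.48°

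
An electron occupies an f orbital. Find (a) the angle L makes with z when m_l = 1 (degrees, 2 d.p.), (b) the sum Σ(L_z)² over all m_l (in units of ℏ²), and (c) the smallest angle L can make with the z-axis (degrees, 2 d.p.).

θ(m_l=1) ≈ 73.22°; Σ(L_z)² = 28 ℏ²; θ_min ≈ 30.00°

For an f orbital, l = 3.
For m_l = 1: cos θ = 1/√12, θ ≈ 73.22°.
Σ m_l² = 28, so Σ(L_z)² = 28 ℏ².
cos θ_min = 3/√12, so θ_min ≈ 30.00°.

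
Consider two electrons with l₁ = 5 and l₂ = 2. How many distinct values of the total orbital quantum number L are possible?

5

L runs from |5 − 2| = 3 to 5 + 2 = 7.
So L can be 3, 4, 5, 6, 7.
That is 5 values.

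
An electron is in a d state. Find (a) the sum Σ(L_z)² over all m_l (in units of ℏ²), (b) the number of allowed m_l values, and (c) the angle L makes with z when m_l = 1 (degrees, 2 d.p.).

For a d orbital, l = 2.
Σ m_l² = 10, so Σ(L_z)² = 10 ℏ².
There are 2l+1 = 5 values of m_l.
For m_l = 1: cos θ = 1/√6, θ ≈ 65.91°.

Σ(L_z)² = 10 ℏ²; 5 values; θ(m_l=1) ≈ 65.91°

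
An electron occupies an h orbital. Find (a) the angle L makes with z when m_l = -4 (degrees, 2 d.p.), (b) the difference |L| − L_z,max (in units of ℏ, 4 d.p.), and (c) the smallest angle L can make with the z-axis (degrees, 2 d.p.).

θ(m_l=-4) ≈ 136.91°; |L|−L_z,max ≈ 0.4772ℏ; θ_min ≈ 24.09°

For an h orbital, l = 5.
For m_l = -4: cos θ = -4/√30, θ ≈ 136.91°.
|L| − L_z,max = (√30 − 5)ℏ ≈ 0.4772ℏ.
cos θ_min = 5/√30, so θ_min ≈ 24.09°.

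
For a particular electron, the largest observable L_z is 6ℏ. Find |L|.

|L| = √42 ℏ ≈ 6.481ℏ

The maximum L_z equals lℏ, giving l = 6.
|L| = √(l(l+1)) ℏ = √42 ℏ.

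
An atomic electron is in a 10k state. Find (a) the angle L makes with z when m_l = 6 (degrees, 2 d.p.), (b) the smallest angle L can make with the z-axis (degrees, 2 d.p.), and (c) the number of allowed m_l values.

θ(m_l=6) ≈ 36.70°; θ_min ≈ 20.70°; 15 values

The 10k subshell has l = 7.
For m_l = 6: cos θ = 6/√56, θ ≈ 36.70°.
cos θ_min = 7/√56, so θ_min ≈ 20.70°.
There are 2l+1 = 15 values of m_l.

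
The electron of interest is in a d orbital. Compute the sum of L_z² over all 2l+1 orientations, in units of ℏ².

Σ(L_z)² = 10 ℏ²

For a d orbital, l = 2.
The allowed m_l values are -2, -1, 0, 1, 2.
Σ m_l² = 2·(1 + 4) = 10.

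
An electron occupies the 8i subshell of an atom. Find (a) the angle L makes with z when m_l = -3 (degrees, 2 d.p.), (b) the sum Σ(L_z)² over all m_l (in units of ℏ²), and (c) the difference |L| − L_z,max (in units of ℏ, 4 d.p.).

The 8i subshell has l = 6.
For m_l = -3: cos θ = -3/√42, θ ≈ 117.58°.
Σ m_l² = 182, so Σ(L_z)² = 182 ℏ².
|L| − L_z,max = (√42 − 6)ℏ ≈ 0.4807ℏ.

θ(m_l=-3) ≈ 117.58°; Σ(L_z)² = 182 ℏ²; |L|−L_z,max ≈ 0.4807ℏ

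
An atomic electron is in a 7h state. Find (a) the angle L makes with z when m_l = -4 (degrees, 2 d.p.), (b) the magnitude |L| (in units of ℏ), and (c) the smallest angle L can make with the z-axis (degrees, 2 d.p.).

θ(m_l=-4) ≈ 136.91°; |L| = √30 ℏ ≈ 5.477ℏ; θ_min ≈ 24.09°

7h means n = 7, l = 5.
For m_l = -4: cos θ = -4/√30, θ ≈ 136.91°.
|L| = ℏ√(5·6) = √30 ℏ ≈ 5.477ℏ.
cos θ_min = 5/√30, so θ_min ≈ 24.09°.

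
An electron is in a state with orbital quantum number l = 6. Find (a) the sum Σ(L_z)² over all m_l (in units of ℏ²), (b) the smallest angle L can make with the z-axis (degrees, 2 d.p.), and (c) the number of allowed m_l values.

Σ(L_z)² = 182 ℏ²; θ_min ≈ 22.21°; 13 values

Σ m_l² = 182, so Σ(L_z)² = 182 ℏ².
cos θ_min = 6/√42, so θ_min ≈ 22.21°.
There are 2l+1 = 13 values of m_l.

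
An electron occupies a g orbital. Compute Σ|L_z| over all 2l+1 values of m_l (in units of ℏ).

For a g orbital, l = 4.
m_l ∈ {-4, -3, -2, -1, 0, 1, 2, 3, 4}.
Σ|m_l| = 2·4(4+1)/2 = 20.

Σ|L_z| = 20 ℏ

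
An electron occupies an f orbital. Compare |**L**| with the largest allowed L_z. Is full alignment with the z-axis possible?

No: L_z,max = 3ℏ < |L| = 2√3 ℏ ≈ 3.464ℏ

An f state has l = 3.
|L| = 2√3 ℏ ≈ 3.4641ℏ, while L_z,max = lℏ = 3ℏ.
Since |L| > L_z,max, the vector can never point exactly along z; the closest it comes is θ_min = arccos(3/√12) ≈ 30.0°.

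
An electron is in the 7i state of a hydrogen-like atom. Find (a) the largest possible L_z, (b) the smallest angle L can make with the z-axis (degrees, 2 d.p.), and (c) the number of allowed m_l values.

L_z,max = 6ℏ; θ_min ≈ 22.21°; 13 values

The 7i subshell has l = 6.
L_z,max = lℏ = 6ℏ.
cos θ_min = 6/√42, so θ_min ≈ 22.21°.
There are 2l+1 = 13 values of m_l.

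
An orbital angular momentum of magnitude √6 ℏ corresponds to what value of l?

Since |L|² = l(l+1)ℏ², l(l+1) = 6.
l² + l − 6 = 0 ⇒ l = 2.

l = 2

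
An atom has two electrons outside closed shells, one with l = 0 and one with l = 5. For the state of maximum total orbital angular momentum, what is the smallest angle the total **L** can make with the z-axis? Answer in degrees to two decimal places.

The total orbital quantum number L ranges from |l₁ − l₂| to l₁ + l₂ in integer steps.
L ∈ {5}.
The maximum is L = 5, with |L_tot| = ℏ√(5·6) = √30 ℏ.
The minimum angle with z is arccos(5/√30) ≈ 24.09°.

θ_min ≈ 24.09°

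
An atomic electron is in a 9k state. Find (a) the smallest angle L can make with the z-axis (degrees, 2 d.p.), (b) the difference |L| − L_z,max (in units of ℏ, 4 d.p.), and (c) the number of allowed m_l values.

The 9k subshell has l = 7.
cos θ_min = 7/√56, so θ_min ≈ 20.70°.
|L| − L_z,max = (2√14 − 7)ℏ ≈ 0.4833ℏ.
There are 2l+1 = 15 values of m_l.

θ_min ≈ 20.70°; |L|−L_z,max ≈ 0.4833ℏ; 15 values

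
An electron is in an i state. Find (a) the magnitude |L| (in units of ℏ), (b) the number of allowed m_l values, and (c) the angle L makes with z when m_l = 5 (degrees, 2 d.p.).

|L| = √42 ℏ ≈ 6.481ℏ; 13 values; θ(m_l=5) ≈ 39.51°

The letter i corresponds to l = 6.
|L| = ℏ√(6·7) = √42 ℏ ≈ 6.481ℏ.
There are 2l+1 = 13 values of m_l.
For m_l = 5: cos θ = 5/√42, θ ≈ 39.51°.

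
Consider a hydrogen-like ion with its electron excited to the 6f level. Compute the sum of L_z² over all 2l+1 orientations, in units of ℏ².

Σ(L_z)² = 28 ℏ²

The 6f level has l = 3.
m_l ∈ {-3, -2, -1, 0, 1, 2, 3}.
Summing m² from −3 to 3: Σ m_l² = 28.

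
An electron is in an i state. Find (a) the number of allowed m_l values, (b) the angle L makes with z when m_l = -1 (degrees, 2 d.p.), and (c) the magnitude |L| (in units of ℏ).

13 values; θ(m_l=-1) ≈ 98.88°; |L| = √42 ℏ ≈ 6.481ℏ

An i state has l = 6.
There are 2l+1 = 13 values of m_l.
For m_l = -1: cos θ = -1/√42, θ ≈ 98.88°.
|L| = ℏ√(6·7) = √42 ℏ ≈ 6.481ℏ.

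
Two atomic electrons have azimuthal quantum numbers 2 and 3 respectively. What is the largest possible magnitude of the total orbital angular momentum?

|L_tot|_max = √30 ℏ ≈ 5.477ℏ

By the triangle rule, |l₁ − l₂| ≤ L ≤ l₁ + l₂.
L ∈ {1, 2, 3, 4, 5}.
The largest magnitude corresponds to L = 5: |L_tot| = ℏ√(5·6) = √30 ℏ.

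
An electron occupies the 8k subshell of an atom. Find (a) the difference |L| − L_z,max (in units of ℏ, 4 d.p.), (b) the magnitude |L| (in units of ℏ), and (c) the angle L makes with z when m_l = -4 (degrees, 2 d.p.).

|L|−L_z,max ≈ 0.4833ℏ; |L| = 2√14 ℏ ≈ 7.483ℏ; θ(m_l=-4) ≈ 122.31°

8k means n = 8, l = 7.
|L| − L_z,max = (2√14 − 7)ℏ ≈ 0.4833ℏ.
|L| = ℏ√(7·8) = 2√14 ℏ ≈ 7.483ℏ.
For m_l = -4: cos θ = -4/√56, θ ≈ 122.31°.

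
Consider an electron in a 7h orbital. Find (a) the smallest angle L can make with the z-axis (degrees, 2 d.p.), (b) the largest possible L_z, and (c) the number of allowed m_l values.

θ_min ≈ 24.09°; L_z,max = 5ℏ; 11 values

For 7h, l = 5.
cos θ_min = 5/√30, so θ_min ≈ 24.09°.
L_z,max = lℏ = 5ℏ.
There are 2l+1 = 11 values of m_l.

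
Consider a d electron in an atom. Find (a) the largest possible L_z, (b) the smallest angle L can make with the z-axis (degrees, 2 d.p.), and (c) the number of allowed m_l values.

L_z,max = 2ℏ; θ_min ≈ 35.26°; 5 values

A d state has l = 2.
L_z,max = lℏ = 2ℏ.
cos θ_min = 2/√6, so θ_min ≈ 35.26°.
There are 2l+1 = 5 values of m_l.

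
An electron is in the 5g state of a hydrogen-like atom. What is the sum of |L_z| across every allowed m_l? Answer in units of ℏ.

Σ|L_z| = 20 ℏ

5g means n = 5, l = 4.
The allowed m_l values are -4, -3, -2, -1, 0, 1, 2, 3, 4.
Σ|m_l| = 2·4(4+1)/2 = 20.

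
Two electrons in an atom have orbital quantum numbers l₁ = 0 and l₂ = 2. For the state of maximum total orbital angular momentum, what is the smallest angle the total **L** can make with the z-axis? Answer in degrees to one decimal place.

θ_min ≈ 35.3°

Angular momentum addition gives L = |l₁ − l₂|, …, l₁ + l₂.
L ∈ {2}.
The maximum is L = 2, with |L_tot| = ℏ√(2·3) = √6 ℏ.
The minimum angle with z is arccos(2/√6) ≈ 35.3°.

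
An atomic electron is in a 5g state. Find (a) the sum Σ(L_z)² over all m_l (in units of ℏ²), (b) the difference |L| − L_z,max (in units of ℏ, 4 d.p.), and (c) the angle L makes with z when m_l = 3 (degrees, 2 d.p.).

Σ(L_z)² = 60 ℏ²; |L|−L_z,max ≈ 0.4721ℏ; θ(m_l=3) ≈ 47.87°

The 5g subshell has l = 4.
Σ m_l² = 60, so Σ(L_z)² = 60 ℏ².
|L| − L_z,max = (2√5 − 4)ℏ ≈ 0.4721ℏ.
For m_l = 3: cos θ = 3/√20, θ ≈ 47.87°.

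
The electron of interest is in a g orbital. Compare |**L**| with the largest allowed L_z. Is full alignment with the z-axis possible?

No: L_z,max = 4ℏ < |L| = 2√5 ℏ ≈ 4.472ℏ

A g state has l = 4.
|L| = 2√5 ℏ ≈ 4.4721ℏ, while L_z,max = lℏ = 4ℏ.
Since |L| > L_z,max, the vector can never point exactly along z; the closest it comes is θ_min = arccos(4/√20) ≈ 26.6°.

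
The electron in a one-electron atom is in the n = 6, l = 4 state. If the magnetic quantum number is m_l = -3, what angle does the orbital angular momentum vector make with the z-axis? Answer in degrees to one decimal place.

|L| = ℏ√(l(l+1)) = 2√5 ℏ.
L_z = m_l ℏ = −3ℏ.
cos θ = L_z/|L| = -3/√20, so θ ≈ 132.1°.

θ ≈ 132.1°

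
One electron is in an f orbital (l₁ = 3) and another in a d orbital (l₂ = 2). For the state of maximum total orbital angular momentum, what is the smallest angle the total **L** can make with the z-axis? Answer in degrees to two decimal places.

θ_min ≈ 24.09°

L runs from |3 − 2| = 1 to 3 + 2 = 5.
L ∈ {1, 2, 3, 4, 5}.
The maximum is L = 5, with |L_tot| = ℏ√(5·6) = √30 ℏ.
The minimum angle with z is arccos(5/√30) ≈ 24.09°.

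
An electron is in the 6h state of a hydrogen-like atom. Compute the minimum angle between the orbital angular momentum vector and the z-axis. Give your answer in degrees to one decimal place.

θ_min ≈ 24.1°

For 6h, l = 5.
|L| = √(l(l+1)) ℏ = √30 ℏ.
The smallest angle corresponds to the largest L_z, i.e. m_l = l = 5, giving L_z = 5ℏ.
cos θ_min = 5/√30, so θ_min ≈ 24.1°.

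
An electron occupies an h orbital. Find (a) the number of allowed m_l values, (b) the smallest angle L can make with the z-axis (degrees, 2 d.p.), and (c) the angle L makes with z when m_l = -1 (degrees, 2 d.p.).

An h state has l = 5.
There are 2l+1 = 11 values of m_l.
cos θ_min = 5/√30, so θ_min ≈ 24.09°.
For m_l = -1: cos θ = -1/√30, θ ≈ 100.52°.

11 values; θ_min ≈ 24.09°; θ(m_l=-1) ≈ 100.52°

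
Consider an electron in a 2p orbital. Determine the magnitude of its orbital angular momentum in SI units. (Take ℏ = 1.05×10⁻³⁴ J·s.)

|L| = 1.48×10⁻³⁴ J·s

The 2p subshell has l = 1.
|L| = ℏ√(l(l+1)) = ℏ√(1·2) = √2 ℏ
Numerically, |L| = 1.414 × (1.05×10⁻³⁴ J·s) = 1.48×10⁻³⁴ J·s.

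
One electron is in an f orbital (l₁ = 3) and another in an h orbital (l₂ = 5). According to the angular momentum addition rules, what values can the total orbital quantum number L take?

By the triangle rule, |l₁ − l₂| ≤ L ≤ l₁ + l₂.
So L can be 2, 3, 4, 5, 6, 7, 8.

L = 2, 3, 4, 5, 6, 7, 8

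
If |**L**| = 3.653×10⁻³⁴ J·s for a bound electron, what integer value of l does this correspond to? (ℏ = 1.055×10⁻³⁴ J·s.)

l = 3

Dividing by ℏ: |L|/ℏ ≈ 3.463.
l(l+1) ≈ 3.463² ≈ 11.99, so l = 3.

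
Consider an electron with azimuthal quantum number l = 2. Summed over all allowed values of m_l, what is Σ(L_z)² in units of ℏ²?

The allowed m_l values are -2, -1, 0, 1, 2.
Σ m_l² = 2·(1 + 4) = 10.

Σ(L_z)² = 10 ℏ²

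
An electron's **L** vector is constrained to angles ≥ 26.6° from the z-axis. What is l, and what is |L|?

At minimum angle, m_l = l, so cos θ = l/√(l(l+1)); cos²θ = l/(l+1) = 0.7995.
l = cos²θ/sin²θ ≈ 4.
Then |L| = ℏ√(4·5) = 2√5 ℏ.

l = 4, |L| = 2√5 ℏ ≈ 4.472ℏ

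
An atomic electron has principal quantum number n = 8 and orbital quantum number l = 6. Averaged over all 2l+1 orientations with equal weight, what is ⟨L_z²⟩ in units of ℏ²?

m_l runs from −6 to 6, i.e. {-6, -5, -4, -3, -2, -1, 0, 1, 2, 3, 4, 5, 6}.
Average of L_z² over 13 states: 182/13 ℏ² = 14 ℏ².

⟨L_z²⟩ = 14 ℏ²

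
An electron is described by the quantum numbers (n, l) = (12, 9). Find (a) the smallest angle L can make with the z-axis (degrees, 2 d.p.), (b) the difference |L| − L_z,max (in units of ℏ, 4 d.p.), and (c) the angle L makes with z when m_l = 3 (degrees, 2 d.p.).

θ_min ≈ 18.43°; |L|−L_z,max ≈ 0.4868ℏ; θ(m_l=3) ≈ 71.57°

cos θ_min = 9/√90, so θ_min ≈ 18.43°.
|L| − L_z,max = (3√10 − 9)ℏ ≈ 0.4868ℏ.
For m_l = 3: cos θ = 3/√90, θ ≈ 71.57°.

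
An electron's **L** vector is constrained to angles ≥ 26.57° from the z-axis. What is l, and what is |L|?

l = 4, |L| = 2√5 ℏ ≈ 4.472ℏ

At minimum angle, m_l = l, so cos θ = l/√(l(l+1)); cos²θ = l/(l+1) = 0.7999.
Thus l = 0.7999/(1 − 0.7999) ≈ 4.
Then |L| = ℏ√(4·5) = 2√5 ℏ.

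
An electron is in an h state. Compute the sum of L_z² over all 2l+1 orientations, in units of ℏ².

Σ(L_z)² = 110 ℏ²

For an h orbital, l = 5.
m_l runs from −5 to 5, i.e. {-5, -4, -3, -2, -1, 0, 1, 2, 3, 4, 5}.
Summing m² from −5 to 5: Σ m_l² = 110.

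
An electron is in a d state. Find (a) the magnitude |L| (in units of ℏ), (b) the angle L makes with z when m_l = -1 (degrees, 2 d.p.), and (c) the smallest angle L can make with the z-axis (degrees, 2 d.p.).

A d state has l = 2.
|L| = ℏ√(2·3) = √6 ℏ ≈ 2.449ℏ.
For m_l = -1: cos θ = -1/√6, θ ≈ 114.09°.
cos θ_min = 2/√6, so θ_min ≈ 35.26°.

|L| = √6 ℏ ≈ 2.449ℏ; θ(m_l=-1) ≈ 114.09°; θ_min ≈ 35.26°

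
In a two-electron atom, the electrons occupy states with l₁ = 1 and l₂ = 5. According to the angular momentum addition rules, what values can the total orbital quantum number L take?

L = 4, 5, 6

Angular momentum addition gives L = |l₁ − l₂|, …, l₁ + l₂.
Allowed values: L = 4, 5, 6.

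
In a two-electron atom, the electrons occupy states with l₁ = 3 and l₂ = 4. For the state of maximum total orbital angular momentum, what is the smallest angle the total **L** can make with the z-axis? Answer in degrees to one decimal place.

θ_min ≈ 20.7°

By the triangle rule, |l₁ − l₂| ≤ L ≤ l₁ + l₂.
So L can be 1, 2, 3, 4, 5, 6, 7.
The maximum is L = 7, with |L_tot| = ℏ√(7·8) = 2√14 ℏ.
The minimum angle with z is arccos(7/√56) ≈ 20.7°.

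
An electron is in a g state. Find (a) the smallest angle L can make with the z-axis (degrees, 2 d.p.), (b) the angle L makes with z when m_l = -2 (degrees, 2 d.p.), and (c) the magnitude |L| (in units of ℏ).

For a g orbital, l = 4.
cos θ_min = 4/√20, so θ_min ≈ 26.57°.
For m_l = -2: cos θ = -2/√20, θ ≈ 116.57°.
|L| = ℏ√(4·5) = 2√5 ℏ ≈ 4.472ℏ.

θ_min ≈ 26.57°; θ(m_l=-2) ≈ 116.57°; |L| = 2√5 ℏ ≈ 4.472ℏ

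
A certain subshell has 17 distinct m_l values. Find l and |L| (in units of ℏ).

l = 8, |L| = 6√2 ℏ ≈ 8.485ℏ

2l + 1 = 17 ⇒ l = 8.
|L| = ℏ√(l(l+1)) = ℏ√(8·9) = 6√2 ℏ.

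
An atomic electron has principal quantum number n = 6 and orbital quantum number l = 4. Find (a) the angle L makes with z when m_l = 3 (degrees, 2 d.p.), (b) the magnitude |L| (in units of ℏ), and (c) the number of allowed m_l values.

θ(m_l=3) ≈ 47.87°; |L| = 2√5 ℏ ≈ 4.472ℏ; 9 values

For m_l = 3: cos θ = 3/√20, θ ≈ 47.87°.
|L| = ℏ√(4·5) = 2√5 ℏ ≈ 4.472ℏ.
There are 2l+1 = 9 values of m_l.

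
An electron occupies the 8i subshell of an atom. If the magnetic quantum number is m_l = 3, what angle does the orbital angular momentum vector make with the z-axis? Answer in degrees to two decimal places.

θ ≈ 62.42°

8i means n = 8, l = 6.
|L| = √(l(l+1)) ℏ = √42 ℏ.
L_z = m_l ℏ = 3ℏ.
cos θ = L_z/|L| = 3/√42, so θ ≈ 62.42°.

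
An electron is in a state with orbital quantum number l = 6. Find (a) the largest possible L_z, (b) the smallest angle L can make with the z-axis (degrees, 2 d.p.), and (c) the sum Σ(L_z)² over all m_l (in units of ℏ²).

L_z,max = lℏ = 6ℏ.
cos θ_min = 6/√42, so θ_min ≈ 22.21°.
Σ m_l² = 182, so Σ(L_z)² = 182 ℏ².

L_z,max = 6ℏ; θ_min ≈ 22.21°; Σ(L_z)² = 182 ℏ²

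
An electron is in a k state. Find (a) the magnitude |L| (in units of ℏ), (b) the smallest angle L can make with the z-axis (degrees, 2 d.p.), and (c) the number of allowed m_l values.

|L| = 2√14 ℏ ≈ 7.483ℏ; θ_min ≈ 20.70°; 15 values

For a k orbital, l = 7.
|L| = ℏ√(7·8) = 2√14 ℏ ≈ 7.483ℏ.
cos θ_min = 7/√56, so θ_min ≈ 20.70°.
There are 2l+1 = 15 values of m_l.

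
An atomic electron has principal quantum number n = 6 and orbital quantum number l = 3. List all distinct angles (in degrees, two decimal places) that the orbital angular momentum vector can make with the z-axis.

|L| = ℏ√(l(l+1)) = 2√3 ℏ.
cos θ = m_l/√12 for each m_l ∈ {-3, -2, -1, 0, 1, 2, 3}.

θ ∈ {30.00°, 54.74°, 73.22°, 90.00°, 106.78°, 125.26°, 150.00°}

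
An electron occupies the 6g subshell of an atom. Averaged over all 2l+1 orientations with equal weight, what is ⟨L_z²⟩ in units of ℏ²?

⟨L_z²⟩ = 6.667 ℏ²

6g means n = 6, l = 4.
The allowed m_l values are -4, -3, -2, -1, 0, 1, 2, 3, 4.
⟨L_z²⟩ = ℏ²·(Σ m_l²)/(2l+1) = ℏ²·60/9 = 6.667ℏ².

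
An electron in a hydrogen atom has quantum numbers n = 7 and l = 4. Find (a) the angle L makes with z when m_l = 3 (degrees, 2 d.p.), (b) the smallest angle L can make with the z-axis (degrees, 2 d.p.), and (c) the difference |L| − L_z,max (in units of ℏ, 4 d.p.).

θ(m_l=3) ≈ 47.87°; θ_min ≈ 26.57°; |L|−L_z,max ≈ 0.4721ℏ

For m_l = 3: cos θ = 3/√20, θ ≈ 47.87°.
cos θ_min = 4/√20, so θ_min ≈ 26.57°.
|L| − L_z,max = (2√5 − 4)ℏ ≈ 0.4721ℏ.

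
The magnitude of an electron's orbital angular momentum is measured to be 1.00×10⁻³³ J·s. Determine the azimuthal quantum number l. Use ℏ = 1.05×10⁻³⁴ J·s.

Dividing by ℏ: |L|/ℏ ≈ 9.524.
Set l(l+1) = 90.70; the integer solution is l = 9.

l = 9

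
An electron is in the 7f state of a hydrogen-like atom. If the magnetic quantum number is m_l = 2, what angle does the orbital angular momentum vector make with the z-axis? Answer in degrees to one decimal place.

7f means n = 7, l = 3.
|L| = ℏ√(l(l+1)) = 2√3 ℏ.
L_z = m_l ℏ = 2ℏ.
cos θ = L_z/|L| = 2/√12, so θ ≈ 54.7°.

θ ≈ 54.7°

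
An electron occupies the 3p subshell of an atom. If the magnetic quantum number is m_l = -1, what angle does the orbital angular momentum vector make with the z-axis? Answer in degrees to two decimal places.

θ ≈ 135.00°

For 3p, l = 1.
|L| = √(l(l+1)) ℏ = √2 ℏ.
L_z = m_l ℏ = −1ℏ.
cos θ = L_z/|L| = -1/√2, so θ ≈ 135.00°.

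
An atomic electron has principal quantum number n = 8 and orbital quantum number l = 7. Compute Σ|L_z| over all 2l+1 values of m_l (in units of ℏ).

Σ|L_z| = 56 ℏ

m_l runs from −7 to 7, i.e. {-7, -6, -5, -4, -3, -2, -1, 0, 1, 2, 3, 4, 5, 6, 7}.
Σ|m_l| = 2(1+2+…+7) = 56.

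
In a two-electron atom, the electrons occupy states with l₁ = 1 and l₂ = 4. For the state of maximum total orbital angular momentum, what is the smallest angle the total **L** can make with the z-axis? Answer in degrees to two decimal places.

Angular momentum addition gives L = |l₁ − l₂|, …, l₁ + l₂.
Allowed values: L = 3, 4, 5.
The maximum is L = 5, with |L_tot| = ℏ√(5·6) = √30 ℏ.
The minimum angle with z is arccos(5/√30) ≈ 24.09°.

θ_min ≈ 24.09°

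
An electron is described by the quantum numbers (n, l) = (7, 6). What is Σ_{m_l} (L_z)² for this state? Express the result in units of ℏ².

m_l runs from −6 to 6, i.e. {-6, -5, -4, -3, -2, -1, 0, 1, 2, 3, 4, 5, 6}.
Summing m² from −6 to 6: Σ m_l² = 182.

Σ(L_z)² = 182 ℏ²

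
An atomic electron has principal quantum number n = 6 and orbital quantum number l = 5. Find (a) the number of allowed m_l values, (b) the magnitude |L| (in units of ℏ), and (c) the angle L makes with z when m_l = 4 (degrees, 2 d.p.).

11 values; |L| = √30 ℏ ≈ 5.477ℏ; θ(m_l=4) ≈ 43.09°

There are 2l+1 = 11 values of m_l.
|L| = ℏ√(5·6) = √30 ℏ ≈ 5.477ℏ.
For m_l = 4: cos θ = 4/√30, θ ≈ 43.09°.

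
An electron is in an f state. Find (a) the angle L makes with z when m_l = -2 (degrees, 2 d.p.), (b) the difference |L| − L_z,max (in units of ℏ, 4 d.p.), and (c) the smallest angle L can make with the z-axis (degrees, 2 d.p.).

For an f orbital, l = 3.
For m_l = -2: cos θ = -2/√12, θ ≈ 125.26°.
|L| − L_z,max = (2√3 − 3)ℏ ≈ 0.4641ℏ.
cos θ_min = 3/√12, so θ_min ≈ 30.00°.

θ(m_l=-2) ≈ 125.26°; |L|−L_z,max ≈ 0.4641ℏ; θ_min ≈ 30.00°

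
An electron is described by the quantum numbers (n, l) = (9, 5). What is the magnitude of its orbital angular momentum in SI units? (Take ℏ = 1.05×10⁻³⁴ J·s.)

|L| = ℏ√(l(l+1)) = ℏ√(5·6) = √30 ℏ
Numerically, |L| = 5.477 × (1.05×10⁻³⁴ J·s) = 5.75×10⁻³⁴ J·s.

|L| = 5.75×10⁻³⁴ J·s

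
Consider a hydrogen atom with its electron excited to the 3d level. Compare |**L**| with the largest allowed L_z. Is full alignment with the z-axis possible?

No: L_z,max = 2ℏ < |L| = √6 ℏ ≈ 2.449ℏ

The 3d level has l = 2.
|L| = √6 ℏ ≈ 2.4495ℏ, while L_z,max = lℏ = 2ℏ.
Since |L| > L_z,max, the vector can never point exactly along z; the closest it comes is θ_min = arccos(2/√6) ≈ 35.3°.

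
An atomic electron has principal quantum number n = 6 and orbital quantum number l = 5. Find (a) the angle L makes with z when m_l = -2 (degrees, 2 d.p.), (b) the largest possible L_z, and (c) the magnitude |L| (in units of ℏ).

For m_l = -2: cos θ = -2/√30, θ ≈ 111.42°.
L_z,max = lℏ = 5ℏ.
|L| = ℏ√(5·6) = √30 ℏ ≈ 5.477ℏ.

θ(m_l=-2) ≈ 111.42°; L_z,max = 5ℏ; |L| = √30 ℏ ≈ 5.477ℏ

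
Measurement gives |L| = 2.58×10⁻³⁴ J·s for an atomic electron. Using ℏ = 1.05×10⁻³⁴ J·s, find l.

l = 2

|L|/ℏ = (2.58×10⁻³⁴)/(1.05×10⁻³⁴) ≈ 2.457.
(|L|/ℏ)² = l(l+1) ≈ 6.04 ⇒ l = 2.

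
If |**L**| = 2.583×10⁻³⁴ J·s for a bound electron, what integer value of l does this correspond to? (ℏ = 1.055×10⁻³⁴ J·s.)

|L|/ℏ = (2.583×10⁻³⁴)/(1.055×10⁻³⁴) ≈ 2.448.
(|L|/ℏ)² = l(l+1) ≈ 5.99 ⇒ l = 2.

l = 2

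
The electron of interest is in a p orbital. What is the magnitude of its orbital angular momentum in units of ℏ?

|L| = √2 ℏ ≈ 1.414ℏ

For a p orbital, l = 1.
|L| = ℏ√(l(l+1)) = ℏ√(1·2) = √2 ℏ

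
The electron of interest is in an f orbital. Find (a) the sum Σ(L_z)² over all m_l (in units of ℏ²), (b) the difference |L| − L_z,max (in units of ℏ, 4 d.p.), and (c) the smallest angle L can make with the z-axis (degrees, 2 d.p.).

For an f orbital, l = 3.
Σ m_l² = 28, so Σ(L_z)² = 28 ℏ².
|L| − L_z,max = (2√3 − 3)ℏ ≈ 0.4641ℏ.
cos θ_min = 3/√12, so θ_min ≈ 30.00°.

Σ(L_z)² = 28 ℏ²; |L|−L_z,max ≈ 0.4641ℏ; θ_min ≈ 30.00°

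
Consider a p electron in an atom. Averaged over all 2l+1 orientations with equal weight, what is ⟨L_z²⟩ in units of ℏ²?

⟨L_z²⟩ = 0.6667 ℏ²

A p state has l = 1.
The allowed m_l values are -1, 0, 1.
⟨L_z²⟩ = ℏ²·l(l+1)/3 = 0.6667ℏ².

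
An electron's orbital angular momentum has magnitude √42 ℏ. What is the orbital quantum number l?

l = 6

Since |L|² = l(l+1)ℏ², l(l+1) = 42.
Solving: l = 6.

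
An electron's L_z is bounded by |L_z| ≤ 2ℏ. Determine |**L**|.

|L| = √6 ℏ ≈ 2.449ℏ

L_z,max = lℏ, so l = 2.
|L| = ℏ√(l(l+1)) = √6 ℏ.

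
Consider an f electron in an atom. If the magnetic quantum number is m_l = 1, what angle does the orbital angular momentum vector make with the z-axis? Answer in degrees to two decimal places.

θ ≈ 73.22°

The letter f corresponds to l = 3.
|L| = √(l(l+1)) ℏ = 2√3 ℏ.
L_z = m_l ℏ = 1ℏ.
cos θ = L_z/|L| = 1/√12, so θ ≈ 73.22°.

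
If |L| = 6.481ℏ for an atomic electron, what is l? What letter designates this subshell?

(|L|/ℏ)² = l(l+1) = 42.
l² + l − 42 = 0 ⇒ l = 6.

l = 6 (i orbital)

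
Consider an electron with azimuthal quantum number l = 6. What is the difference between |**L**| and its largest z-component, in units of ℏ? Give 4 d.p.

|L| − L_z,max ≈ 0.4807ℏ

|L| = √42 ℏ ≈ 6.4807ℏ, while L_z,max = lℏ = 6ℏ.
The difference is (√42 − 6)ℏ ≈ 0.4807ℏ.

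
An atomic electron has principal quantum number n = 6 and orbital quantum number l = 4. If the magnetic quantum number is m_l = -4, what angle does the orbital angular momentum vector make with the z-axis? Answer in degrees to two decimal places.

|L|² = l(l+1)ℏ² = 20ℏ², so |L| = 2√5 ℏ.
L_z = m_l ℏ = −4ℏ.
cos θ = L_z/|L| = -4/√20, so θ ≈ 153.43°.

θ ≈ 153.43°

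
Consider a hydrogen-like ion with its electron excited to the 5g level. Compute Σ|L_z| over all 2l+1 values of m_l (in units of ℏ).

Σ|L_z| = 20 ℏ

The 5g level has l = 4.
The allowed m_l values are -4, -3, -2, -1, 0, 1, 2, 3, 4.
Σ|m_l| = 2·4(4+1)/2 = 20.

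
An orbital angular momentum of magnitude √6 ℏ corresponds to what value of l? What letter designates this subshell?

l = 2 (d orbital)

|L| = ℏ√(l(l+1)), so l(l+1) = 6.
The positive root is l = 2.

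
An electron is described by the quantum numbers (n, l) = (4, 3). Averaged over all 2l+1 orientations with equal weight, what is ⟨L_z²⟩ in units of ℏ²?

⟨L_z²⟩ = 4 ℏ²

The allowed m_l values are -3, -2, -1, 0, 1, 2, 3.
Average of L_z² over 7 states: 28/7 ℏ² = 4 ℏ².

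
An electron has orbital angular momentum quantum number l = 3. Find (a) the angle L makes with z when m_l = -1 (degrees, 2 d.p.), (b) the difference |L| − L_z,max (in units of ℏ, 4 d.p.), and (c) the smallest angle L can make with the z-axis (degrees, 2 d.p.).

θ(m_l=-1) ≈ 106.78°; |L|−L_z,max ≈ 0.4641ℏ; θ_min ≈ 30.00°

For m_l = -1: cos θ = -1/√12, θ ≈ 106.78°.
|L| − L_z,max = (2√3 − 3)ℏ ≈ 0.4641ℏ.
cos θ_min = 3/√12, so θ_min ≈ 30.00°.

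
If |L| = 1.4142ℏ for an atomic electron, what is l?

Since |L|² = l(l+1)ℏ², l(l+1) = 2.
Solving: l = 1.

l = 1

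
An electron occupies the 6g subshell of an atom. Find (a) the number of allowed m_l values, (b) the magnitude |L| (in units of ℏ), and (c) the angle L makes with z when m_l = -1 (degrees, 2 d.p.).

9 values; |L| = 2√5 ℏ ≈ 4.472ℏ; θ(m_l=-1) ≈ 102.92°

6g means n = 6, l = 4.
There are 2l+1 = 9 values of m_l.
|L| = ℏ√(4·5) = 2√5 ℏ ≈ 4.472ℏ.
For m_l = -1: cos θ = -1/√20, θ ≈ 102.92°.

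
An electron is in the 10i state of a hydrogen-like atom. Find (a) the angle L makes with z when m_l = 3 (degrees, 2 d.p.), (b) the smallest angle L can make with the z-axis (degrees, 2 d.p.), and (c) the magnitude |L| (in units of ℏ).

The 10i subshell has l = 6.
For m_l = 3: cos θ = 3/√42, θ ≈ 62.42°.
cos θ_min = 6/√42, so θ_min ≈ 22.21°.
|L| = ℏ√(6·7) = √42 ℏ ≈ 6.481ℏ.

θ(m_l=3) ≈ 62.42°; θ_min ≈ 22.21°; |L| = √42 ℏ ≈ 6.481ℏ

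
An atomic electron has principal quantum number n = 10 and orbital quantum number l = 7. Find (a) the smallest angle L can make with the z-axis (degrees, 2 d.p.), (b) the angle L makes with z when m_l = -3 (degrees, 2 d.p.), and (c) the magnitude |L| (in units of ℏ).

cos θ_min = 7/√56, so θ_min ≈ 20.70°.
For m_l = -3: cos θ = -3/√56, θ ≈ 113.63°.
|L| = ℏ√(7·8) = 2√14 ℏ ≈ 7.483ℏ.

θ_min ≈ 20.70°; θ(m_l=-3) ≈ 113.63°; |L| = 2√14 ℏ ≈ 7.483ℏ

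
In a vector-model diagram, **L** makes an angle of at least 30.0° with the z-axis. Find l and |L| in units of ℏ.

cos²θ_min = l/(l+1) = 0.7500.
l = cos²θ/sin²θ ≈ 3.
Then |L| = ℏ√(3·4) = 2√3 ℏ.

l = 3, |L| = 2√3 ℏ ≈ 3.464ℏ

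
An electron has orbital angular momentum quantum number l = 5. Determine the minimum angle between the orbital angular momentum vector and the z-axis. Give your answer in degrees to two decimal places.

θ_min ≈ 24.09°

|L|² = l(l+1)ℏ² = 30ℏ², so |L| = √30 ℏ.
The smallest angle corresponds to the largest L_z, i.e. m_l = l = 5, giving L_z = 5ℏ.
cos θ_min = 5/√30, so θ_min ≈ 24.09°.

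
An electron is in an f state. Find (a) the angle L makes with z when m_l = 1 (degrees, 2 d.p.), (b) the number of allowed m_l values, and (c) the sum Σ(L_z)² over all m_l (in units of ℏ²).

θ(m_l=1) ≈ 73.22°; 7 values; Σ(L_z)² = 28 ℏ²

For an f orbital, l = 3.
For m_l = 1: cos θ = 1/√12, θ ≈ 73.22°.
There are 2l+1 = 7 values of m_l.
Σ m_l² = 28, so Σ(L_z)² = 28 ℏ².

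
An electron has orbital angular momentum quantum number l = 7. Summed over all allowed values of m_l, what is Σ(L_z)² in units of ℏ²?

m_l runs from −7 to 7, i.e. {-7, -6, -5, -4, -3, -2, -1, 0, 1, 2, 3, 4, 5, 6, 7}.
Σ m_l² = l(l+1)(2l+1)/3 = 7·8·15/3 = 280.

Σ(L_z)² = 280 ℏ²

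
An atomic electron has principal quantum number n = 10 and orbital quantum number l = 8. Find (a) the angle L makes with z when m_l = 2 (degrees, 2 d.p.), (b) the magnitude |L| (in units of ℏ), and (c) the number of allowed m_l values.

θ(m_l=2) ≈ 76.37°; |L| = 6√2 ℏ ≈ 8.485ℏ; 17 values

For m_l = 2: cos θ = 2/√72, θ ≈ 76.37°.
|L| = ℏ√(8·9) = 6√2 ℏ ≈ 8.485ℏ.
There are 2l+1 = 17 values of m_l.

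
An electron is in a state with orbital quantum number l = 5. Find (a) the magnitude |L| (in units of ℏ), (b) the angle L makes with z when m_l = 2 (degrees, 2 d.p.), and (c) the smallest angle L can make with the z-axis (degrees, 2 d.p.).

|L| = √30 ℏ ≈ 5.477ℏ; θ(m_l=2) ≈ 68.58°; θ_min ≈ 24.09°

|L| = ℏ√(5·6) = √30 ℏ ≈ 5.477ℏ.
For m_l = 2: cos θ = 2/√30, θ ≈ 68.58°.
cos θ_min = 5/√30, so θ_min ≈ 24.09°.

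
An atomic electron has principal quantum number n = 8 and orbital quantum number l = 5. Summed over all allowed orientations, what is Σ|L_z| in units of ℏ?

Σ|L_z| = 30 ℏ

m_l ∈ {-5, -4, -3, -2, -1, 0, 1, 2, 3, 4, 5}.
Σ|m_l| = 2(1+2+…+5) = 30.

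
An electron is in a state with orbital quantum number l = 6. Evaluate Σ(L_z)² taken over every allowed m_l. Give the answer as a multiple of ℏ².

The allowed m_l values are -6, -5, -4, -3, -2, -1, 0, 1, 2, 3, 4, 5, 6.
Σ m_l² = l(l+1)(2l+1)/3 = 6·7·13/3 = 182.

Σ(L_z)² = 182 ℏ²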